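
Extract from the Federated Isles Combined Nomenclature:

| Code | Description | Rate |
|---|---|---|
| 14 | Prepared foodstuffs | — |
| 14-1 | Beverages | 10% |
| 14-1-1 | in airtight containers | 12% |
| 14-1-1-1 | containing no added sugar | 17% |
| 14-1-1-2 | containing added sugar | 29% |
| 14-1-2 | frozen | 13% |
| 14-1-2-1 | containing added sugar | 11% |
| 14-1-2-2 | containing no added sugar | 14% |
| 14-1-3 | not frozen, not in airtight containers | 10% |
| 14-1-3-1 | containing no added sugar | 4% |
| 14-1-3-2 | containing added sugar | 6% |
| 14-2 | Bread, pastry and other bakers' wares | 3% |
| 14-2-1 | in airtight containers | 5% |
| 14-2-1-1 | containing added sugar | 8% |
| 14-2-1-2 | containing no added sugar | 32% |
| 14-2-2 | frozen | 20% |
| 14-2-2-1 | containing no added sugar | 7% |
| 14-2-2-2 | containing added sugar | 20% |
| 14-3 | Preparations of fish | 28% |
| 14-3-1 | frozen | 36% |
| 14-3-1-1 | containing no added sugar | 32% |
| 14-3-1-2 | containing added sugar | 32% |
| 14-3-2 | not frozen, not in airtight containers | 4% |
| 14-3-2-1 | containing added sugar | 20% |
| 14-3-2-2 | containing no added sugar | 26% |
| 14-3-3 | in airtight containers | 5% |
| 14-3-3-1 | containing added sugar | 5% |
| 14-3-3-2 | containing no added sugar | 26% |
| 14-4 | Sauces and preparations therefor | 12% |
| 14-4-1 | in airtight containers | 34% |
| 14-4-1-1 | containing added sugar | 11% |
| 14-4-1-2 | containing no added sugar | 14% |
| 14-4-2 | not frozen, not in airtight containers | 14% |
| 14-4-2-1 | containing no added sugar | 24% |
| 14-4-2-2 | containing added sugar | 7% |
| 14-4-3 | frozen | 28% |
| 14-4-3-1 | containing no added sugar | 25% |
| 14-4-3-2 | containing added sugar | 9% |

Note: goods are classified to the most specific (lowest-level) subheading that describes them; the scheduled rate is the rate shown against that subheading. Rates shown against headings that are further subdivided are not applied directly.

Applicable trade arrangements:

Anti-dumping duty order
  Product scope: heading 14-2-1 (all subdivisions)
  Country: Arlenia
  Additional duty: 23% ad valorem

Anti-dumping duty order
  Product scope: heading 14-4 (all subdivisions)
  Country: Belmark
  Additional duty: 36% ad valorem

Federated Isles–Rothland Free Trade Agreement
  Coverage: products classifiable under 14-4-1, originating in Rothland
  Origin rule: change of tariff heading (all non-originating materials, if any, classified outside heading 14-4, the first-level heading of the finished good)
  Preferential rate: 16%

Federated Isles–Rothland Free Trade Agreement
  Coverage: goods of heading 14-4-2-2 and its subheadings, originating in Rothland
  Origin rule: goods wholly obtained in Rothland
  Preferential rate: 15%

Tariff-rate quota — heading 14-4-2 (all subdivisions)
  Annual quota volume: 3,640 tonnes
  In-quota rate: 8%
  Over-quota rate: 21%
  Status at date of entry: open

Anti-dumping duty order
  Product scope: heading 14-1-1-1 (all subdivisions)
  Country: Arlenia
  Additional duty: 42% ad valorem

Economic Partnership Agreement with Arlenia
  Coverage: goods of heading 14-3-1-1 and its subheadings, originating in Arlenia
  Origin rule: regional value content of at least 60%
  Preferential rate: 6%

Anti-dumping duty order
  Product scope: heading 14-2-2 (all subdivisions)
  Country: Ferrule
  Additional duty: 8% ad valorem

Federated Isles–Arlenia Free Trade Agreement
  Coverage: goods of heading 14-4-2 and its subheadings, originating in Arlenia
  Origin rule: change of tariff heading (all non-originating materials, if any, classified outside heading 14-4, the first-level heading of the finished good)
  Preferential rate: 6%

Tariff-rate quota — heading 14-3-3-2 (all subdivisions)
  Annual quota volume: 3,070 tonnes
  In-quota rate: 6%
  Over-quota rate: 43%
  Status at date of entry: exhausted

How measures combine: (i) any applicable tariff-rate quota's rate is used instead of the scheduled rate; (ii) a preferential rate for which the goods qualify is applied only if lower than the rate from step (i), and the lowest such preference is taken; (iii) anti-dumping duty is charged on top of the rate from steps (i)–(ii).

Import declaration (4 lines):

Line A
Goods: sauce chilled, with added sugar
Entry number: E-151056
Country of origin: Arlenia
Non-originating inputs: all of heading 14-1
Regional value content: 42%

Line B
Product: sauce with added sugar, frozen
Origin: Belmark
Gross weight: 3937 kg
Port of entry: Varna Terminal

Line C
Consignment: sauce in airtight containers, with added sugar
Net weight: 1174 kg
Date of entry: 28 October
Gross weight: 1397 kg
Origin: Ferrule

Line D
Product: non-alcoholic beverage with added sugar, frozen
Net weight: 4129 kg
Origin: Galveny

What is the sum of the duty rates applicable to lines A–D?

73%

Line A: sauce → 14-4; chilled → 14-4-2; with added sugar → 14-4-2-2. Scheduled 7%. quota on 14-4-2 open → in-quota 8%; Arlenia agreement on 14-3-1-1: 14-4-2-2 not covered; Arlenia agreement on 14-4-2: CTH met → 6% available; preferential 6%. → 6%.
Line B: sauce → 14-4; frozen → 14-4-3; with added sugar → 14-4-3-2. Scheduled 9%. anti-dumping (Belmark, 14-4): +36%; total 9% + 36% = 45%. → 45%.
Line C: sauce → 14-4; in airtight containers → 14-4-1; with added sugar → 14-4-1-1. Scheduled 11%. No special measure applies. → 11%.
Line D: non-alcoholic beverage → 14-1; frozen → 14-1-2; with added sugar → 14-1-2-1. Scheduled 11%. No special measure applies. → 11%.
Sum: 6% + 45% + 11% + 11% = 73%.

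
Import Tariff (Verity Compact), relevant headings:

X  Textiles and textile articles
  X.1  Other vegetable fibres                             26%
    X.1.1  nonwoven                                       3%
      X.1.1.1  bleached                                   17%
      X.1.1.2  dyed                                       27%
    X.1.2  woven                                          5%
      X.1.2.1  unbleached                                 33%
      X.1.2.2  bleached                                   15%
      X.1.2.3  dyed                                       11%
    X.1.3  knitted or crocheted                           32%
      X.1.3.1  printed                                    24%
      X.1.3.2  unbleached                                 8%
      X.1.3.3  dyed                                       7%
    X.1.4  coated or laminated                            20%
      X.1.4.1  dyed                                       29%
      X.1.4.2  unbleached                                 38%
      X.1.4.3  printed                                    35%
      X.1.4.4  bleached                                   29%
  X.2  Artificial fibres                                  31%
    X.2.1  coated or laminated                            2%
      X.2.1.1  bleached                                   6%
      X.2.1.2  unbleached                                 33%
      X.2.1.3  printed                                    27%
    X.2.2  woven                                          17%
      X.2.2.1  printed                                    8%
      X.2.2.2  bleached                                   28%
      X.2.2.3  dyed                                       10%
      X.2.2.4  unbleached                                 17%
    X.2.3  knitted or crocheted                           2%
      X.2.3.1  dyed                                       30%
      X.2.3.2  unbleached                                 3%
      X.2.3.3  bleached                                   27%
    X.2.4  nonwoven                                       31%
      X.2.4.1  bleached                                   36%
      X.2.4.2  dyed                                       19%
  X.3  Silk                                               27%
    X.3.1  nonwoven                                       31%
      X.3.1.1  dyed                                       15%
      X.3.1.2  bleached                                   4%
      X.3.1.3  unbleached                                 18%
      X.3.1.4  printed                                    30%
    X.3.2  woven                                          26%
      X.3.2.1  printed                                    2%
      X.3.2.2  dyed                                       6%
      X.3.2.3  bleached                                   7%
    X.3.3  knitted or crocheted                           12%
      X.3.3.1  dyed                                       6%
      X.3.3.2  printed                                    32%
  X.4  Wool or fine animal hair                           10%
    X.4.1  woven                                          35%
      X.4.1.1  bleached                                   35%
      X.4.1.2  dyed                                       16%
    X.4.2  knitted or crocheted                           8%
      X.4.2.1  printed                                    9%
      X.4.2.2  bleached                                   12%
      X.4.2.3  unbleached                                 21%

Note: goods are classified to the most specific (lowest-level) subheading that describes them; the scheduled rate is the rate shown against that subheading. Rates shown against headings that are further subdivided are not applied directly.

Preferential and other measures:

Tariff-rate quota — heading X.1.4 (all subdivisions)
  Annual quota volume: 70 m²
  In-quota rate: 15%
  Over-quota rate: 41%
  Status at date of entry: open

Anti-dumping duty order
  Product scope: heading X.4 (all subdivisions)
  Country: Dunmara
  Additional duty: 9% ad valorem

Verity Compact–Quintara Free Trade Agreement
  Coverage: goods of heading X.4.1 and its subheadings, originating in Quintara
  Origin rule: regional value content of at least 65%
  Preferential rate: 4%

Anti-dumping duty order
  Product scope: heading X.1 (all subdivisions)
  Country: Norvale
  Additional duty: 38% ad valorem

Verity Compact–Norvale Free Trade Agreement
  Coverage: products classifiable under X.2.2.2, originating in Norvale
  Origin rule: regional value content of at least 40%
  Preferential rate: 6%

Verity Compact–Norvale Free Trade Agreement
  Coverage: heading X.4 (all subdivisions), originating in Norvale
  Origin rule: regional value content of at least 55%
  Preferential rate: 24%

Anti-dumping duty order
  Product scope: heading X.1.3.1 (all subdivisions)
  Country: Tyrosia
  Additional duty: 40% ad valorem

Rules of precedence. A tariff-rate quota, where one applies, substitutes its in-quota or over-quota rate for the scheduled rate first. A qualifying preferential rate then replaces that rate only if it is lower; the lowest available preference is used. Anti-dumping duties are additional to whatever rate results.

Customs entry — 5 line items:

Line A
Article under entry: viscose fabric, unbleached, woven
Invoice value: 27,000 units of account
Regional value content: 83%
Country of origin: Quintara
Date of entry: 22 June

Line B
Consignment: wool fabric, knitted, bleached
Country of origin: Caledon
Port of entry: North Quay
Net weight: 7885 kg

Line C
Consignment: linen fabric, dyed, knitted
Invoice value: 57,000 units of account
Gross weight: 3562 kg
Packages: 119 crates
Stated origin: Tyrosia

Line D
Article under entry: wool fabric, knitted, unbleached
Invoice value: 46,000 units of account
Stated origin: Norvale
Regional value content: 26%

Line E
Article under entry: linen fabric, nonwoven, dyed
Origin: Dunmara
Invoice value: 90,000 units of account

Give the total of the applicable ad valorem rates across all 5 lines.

Line A: viscose → X.2; woven → X.2.2; unbleached → X.2.2.4. Scheduled 17%. Quintara agreement on X.4.1: X.2.2.4 not covered. → 17%.
Line B: wool → X.4; knitted → X.4.2; bleached → X.4.2.2. Scheduled 12%. No special measure applies. → 12%.
Line C: linen → X.1; knitted → X.1.3; dyed → X.1.3.3. Scheduled 7%. No special measure applies. → 7%.
Line D: wool → X.4; knitted → X.4.2; unbleached → X.4.2.3. Scheduled 21%. Norvale agreement on X.2.2.2: X.4.2.3 not covered; Norvale agreement on X.4: RVC < 55%. → 21%.
Line E: linen → X.1; nonwoven → X.1.1; dyed → X.1.1.2. Scheduled 27%. No special measure applies. → 27%.
Sum: 17% + 12% + 7% + 21% + 27% = 84%.

84%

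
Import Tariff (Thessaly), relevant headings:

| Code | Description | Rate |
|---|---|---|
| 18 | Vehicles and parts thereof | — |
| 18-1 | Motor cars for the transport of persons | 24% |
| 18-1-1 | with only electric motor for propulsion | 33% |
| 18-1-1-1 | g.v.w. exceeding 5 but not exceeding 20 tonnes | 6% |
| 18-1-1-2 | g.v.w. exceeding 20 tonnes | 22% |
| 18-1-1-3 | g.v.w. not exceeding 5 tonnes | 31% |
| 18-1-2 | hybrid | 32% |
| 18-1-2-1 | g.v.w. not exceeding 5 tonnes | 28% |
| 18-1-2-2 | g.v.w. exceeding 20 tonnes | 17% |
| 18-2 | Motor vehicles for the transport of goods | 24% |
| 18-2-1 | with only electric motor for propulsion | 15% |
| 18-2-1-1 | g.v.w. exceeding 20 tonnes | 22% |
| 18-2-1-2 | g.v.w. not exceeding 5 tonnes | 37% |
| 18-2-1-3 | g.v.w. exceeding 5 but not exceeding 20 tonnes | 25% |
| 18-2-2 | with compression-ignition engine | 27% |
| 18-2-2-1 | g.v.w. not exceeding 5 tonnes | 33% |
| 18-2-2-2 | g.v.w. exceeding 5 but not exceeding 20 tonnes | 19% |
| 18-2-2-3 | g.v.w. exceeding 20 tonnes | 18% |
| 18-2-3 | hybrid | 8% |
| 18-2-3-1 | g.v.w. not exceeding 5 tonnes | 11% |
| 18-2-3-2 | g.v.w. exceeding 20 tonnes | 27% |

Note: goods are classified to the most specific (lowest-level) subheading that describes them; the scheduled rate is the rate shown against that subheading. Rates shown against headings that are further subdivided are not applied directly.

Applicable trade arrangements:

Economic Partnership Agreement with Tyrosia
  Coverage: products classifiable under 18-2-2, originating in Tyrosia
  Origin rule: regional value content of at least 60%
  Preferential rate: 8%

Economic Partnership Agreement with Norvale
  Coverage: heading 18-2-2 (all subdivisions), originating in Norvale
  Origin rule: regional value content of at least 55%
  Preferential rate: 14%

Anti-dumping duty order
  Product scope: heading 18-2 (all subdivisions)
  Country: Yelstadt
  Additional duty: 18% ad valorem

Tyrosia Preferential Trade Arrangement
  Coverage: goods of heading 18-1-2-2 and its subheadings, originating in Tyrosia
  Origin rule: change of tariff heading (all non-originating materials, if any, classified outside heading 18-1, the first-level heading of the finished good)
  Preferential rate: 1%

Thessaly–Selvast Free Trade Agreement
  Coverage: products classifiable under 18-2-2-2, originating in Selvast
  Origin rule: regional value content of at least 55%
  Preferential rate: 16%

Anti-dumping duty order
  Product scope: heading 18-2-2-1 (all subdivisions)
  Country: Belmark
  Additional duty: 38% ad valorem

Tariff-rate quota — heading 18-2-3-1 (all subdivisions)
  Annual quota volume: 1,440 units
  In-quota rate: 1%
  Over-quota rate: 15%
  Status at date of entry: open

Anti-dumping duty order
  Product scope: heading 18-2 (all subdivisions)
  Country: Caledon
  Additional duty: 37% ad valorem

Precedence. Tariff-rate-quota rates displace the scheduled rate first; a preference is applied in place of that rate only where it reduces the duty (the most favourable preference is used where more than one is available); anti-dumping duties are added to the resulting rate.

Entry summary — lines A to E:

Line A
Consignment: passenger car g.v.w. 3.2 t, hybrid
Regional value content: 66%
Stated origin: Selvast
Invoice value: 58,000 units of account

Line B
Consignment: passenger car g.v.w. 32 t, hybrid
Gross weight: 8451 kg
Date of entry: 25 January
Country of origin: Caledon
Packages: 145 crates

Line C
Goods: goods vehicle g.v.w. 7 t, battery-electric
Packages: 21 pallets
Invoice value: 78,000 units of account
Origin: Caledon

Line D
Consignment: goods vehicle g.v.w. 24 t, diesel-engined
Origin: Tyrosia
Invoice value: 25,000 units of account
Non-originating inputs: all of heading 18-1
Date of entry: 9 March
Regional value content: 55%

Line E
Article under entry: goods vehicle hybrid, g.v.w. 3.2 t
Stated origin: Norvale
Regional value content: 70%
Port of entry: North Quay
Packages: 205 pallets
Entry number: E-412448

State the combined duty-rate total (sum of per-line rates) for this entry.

Line A: passenger car → 18-1; hybrid → 18-1-2; g.v.w. 3.2 t → 18-1-2-1. Scheduled 28%. Selvast agreement on 18-2-2-2: 18-1-2-1 not covered. → 28%.
Line B: passenger car → 18-1; hybrid → 18-1-2; g.v.w. 32 t → 18-1-2-2. Scheduled 17%. No special measure applies. → 17%.
Line C: goods vehicle → 18-2; battery-electric → 18-2-1; g.v.w. 7 t → 18-2-1-3. Scheduled 25%. anti-dumping (Caledon, 18-2): +37%; total 25% + 37% = 62%. → 62%.
Line D: goods vehicle → 18-2; diesel-engined → 18-2-2; g.v.w. 24 t → 18-2-2-3. Scheduled 18%. Tyrosia agreement on 18-2-2: RVC < 60%; Tyrosia agreement on 18-1-2-2: 18-2-2-3 not covered. → 18%.
Line E: goods vehicle → 18-2; hybrid → 18-2-3; g.v.w. 3.2 t → 18-2-3-1. Scheduled 11%. quota on 18-2-3-1 open → in-quota 1%; Norvale agreement on 18-2-2: 18-2-3-1 not covered. → 1%.
Sum: 28% + 17% + 62% + 18% + 1% = 126%.

126%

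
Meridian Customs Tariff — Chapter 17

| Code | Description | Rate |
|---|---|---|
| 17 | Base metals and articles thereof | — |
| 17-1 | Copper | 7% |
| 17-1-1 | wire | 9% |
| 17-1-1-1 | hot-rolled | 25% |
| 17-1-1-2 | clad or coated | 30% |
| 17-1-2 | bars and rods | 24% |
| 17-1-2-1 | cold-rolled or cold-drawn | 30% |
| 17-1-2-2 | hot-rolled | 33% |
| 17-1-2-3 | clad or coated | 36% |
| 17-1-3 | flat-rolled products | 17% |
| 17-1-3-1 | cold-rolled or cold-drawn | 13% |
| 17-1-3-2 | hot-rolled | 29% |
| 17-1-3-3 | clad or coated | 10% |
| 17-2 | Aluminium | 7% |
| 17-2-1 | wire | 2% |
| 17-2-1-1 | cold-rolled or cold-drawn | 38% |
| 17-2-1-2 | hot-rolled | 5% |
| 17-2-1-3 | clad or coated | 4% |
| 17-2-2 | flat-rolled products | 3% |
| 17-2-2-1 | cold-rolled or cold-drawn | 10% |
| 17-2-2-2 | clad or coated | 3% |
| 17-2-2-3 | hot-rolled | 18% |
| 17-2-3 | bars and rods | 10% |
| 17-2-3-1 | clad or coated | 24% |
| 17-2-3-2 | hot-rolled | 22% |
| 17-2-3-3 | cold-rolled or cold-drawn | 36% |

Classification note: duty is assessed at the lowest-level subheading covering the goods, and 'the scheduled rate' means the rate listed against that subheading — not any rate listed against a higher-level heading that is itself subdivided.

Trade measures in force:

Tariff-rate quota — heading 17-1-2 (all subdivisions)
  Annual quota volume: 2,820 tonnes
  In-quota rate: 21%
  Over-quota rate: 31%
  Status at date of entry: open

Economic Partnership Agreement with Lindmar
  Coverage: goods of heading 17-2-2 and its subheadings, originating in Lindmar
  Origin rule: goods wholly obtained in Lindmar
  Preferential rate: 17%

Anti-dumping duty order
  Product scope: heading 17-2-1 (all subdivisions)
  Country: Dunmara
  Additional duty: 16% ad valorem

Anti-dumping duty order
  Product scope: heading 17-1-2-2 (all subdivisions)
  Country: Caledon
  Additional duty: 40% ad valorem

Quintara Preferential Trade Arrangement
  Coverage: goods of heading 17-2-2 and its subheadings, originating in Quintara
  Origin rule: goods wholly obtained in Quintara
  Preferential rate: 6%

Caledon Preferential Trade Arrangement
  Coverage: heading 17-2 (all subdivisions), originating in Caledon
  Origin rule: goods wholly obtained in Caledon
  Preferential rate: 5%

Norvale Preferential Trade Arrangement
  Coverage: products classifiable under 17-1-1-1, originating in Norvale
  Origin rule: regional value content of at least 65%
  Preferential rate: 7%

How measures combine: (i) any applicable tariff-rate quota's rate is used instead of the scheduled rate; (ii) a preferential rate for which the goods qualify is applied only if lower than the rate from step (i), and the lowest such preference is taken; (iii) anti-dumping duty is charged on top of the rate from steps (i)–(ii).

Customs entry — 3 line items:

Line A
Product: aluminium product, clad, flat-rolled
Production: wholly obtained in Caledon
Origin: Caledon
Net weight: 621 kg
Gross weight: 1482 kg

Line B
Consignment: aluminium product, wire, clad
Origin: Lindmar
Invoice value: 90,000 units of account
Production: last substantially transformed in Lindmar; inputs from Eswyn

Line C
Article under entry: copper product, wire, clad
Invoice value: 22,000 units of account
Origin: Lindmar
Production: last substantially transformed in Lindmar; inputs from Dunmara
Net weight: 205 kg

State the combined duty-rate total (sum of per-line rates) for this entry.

Line A: aluminium → 17-2; flat-rolled → 17-2-2; clad → 17-2-2-2. Scheduled 3%. Caledon agreement on 17-2: wholly obtained → 5% available; preference 5% not lower than 3% → no reduction. → 3%.
Line B: aluminium → 17-2; wire → 17-2-1; clad → 17-2-1-3. Scheduled 4%. Lindmar agreement on 17-2-2: 17-2-1-3 not covered. → 4%.
Line C: copper → 17-1; wire → 17-1-1; clad → 17-1-1-2. Scheduled 30%. Lindmar agreement on 17-2-2: 17-1-1-2 not covered. → 30%.
Sum: 3% + 4% + 30% = 37%.

37%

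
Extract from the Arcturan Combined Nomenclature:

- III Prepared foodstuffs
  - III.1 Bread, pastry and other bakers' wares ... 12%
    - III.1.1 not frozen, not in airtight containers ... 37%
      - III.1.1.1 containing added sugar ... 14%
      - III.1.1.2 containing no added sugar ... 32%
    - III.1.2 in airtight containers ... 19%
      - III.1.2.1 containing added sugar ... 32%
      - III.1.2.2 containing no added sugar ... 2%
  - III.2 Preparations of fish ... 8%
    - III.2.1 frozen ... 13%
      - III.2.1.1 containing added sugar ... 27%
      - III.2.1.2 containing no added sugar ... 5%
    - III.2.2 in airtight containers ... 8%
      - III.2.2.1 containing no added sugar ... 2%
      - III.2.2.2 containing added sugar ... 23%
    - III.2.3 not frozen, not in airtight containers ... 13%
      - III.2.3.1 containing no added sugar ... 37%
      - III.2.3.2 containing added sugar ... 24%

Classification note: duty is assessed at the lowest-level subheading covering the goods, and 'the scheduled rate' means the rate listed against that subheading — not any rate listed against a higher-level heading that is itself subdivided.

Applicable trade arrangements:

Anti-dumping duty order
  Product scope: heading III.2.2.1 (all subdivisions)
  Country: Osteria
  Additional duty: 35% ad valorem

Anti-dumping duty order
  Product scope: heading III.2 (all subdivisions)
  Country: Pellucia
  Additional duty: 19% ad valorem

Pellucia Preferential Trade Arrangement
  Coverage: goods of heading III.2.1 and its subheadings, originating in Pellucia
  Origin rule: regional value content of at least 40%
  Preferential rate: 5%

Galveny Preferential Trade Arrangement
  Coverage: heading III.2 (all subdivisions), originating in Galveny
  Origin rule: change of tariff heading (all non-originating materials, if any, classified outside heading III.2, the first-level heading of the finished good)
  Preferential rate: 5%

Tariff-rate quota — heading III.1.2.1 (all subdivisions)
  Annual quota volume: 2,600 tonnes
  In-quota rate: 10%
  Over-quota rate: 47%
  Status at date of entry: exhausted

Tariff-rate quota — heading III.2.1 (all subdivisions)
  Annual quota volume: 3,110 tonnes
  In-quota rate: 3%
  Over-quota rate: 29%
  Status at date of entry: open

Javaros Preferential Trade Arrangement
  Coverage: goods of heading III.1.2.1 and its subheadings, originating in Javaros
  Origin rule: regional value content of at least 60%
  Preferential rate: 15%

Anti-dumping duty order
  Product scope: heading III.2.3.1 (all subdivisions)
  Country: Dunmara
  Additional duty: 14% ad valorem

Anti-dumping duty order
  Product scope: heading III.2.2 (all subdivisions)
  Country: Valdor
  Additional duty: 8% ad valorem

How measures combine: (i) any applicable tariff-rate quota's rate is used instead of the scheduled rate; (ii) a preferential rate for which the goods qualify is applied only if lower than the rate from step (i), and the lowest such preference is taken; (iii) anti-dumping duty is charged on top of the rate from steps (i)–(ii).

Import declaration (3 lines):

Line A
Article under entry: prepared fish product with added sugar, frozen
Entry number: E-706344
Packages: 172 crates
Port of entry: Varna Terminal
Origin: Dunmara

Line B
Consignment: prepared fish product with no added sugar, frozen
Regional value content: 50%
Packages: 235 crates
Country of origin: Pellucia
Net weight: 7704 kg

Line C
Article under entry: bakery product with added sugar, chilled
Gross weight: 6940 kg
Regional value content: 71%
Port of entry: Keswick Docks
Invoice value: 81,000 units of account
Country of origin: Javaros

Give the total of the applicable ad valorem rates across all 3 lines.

39%

Line A: prepared fish product → III.2; frozen → III.2.1; with added sugar → III.2.1.1. Scheduled 27%. quota on III.2.1 open → in-quota 3%. → 3%.
Line B: prepared fish product → III.2; frozen → III.2.1; with no added sugar → III.2.1.2. Scheduled 5%. quota on III.2.1 open → in-quota 3%; Pellucia agreement on III.2.1: RVC ≥ 40% → 5% available; preference 5% not lower than 3% → no reduction; anti-dumping (Pellucia, III.2): +19%; total 3% + 19% = 22%. → 22%.
Line C: bakery product → III.1; chilled → III.1.1; with added sugar → III.1.1.1. Scheduled 14%. Javaros agreement on III.1.2.1: III.1.1.1 not covered. → 14%.
Sum: 3% + 22% + 14% = 39%.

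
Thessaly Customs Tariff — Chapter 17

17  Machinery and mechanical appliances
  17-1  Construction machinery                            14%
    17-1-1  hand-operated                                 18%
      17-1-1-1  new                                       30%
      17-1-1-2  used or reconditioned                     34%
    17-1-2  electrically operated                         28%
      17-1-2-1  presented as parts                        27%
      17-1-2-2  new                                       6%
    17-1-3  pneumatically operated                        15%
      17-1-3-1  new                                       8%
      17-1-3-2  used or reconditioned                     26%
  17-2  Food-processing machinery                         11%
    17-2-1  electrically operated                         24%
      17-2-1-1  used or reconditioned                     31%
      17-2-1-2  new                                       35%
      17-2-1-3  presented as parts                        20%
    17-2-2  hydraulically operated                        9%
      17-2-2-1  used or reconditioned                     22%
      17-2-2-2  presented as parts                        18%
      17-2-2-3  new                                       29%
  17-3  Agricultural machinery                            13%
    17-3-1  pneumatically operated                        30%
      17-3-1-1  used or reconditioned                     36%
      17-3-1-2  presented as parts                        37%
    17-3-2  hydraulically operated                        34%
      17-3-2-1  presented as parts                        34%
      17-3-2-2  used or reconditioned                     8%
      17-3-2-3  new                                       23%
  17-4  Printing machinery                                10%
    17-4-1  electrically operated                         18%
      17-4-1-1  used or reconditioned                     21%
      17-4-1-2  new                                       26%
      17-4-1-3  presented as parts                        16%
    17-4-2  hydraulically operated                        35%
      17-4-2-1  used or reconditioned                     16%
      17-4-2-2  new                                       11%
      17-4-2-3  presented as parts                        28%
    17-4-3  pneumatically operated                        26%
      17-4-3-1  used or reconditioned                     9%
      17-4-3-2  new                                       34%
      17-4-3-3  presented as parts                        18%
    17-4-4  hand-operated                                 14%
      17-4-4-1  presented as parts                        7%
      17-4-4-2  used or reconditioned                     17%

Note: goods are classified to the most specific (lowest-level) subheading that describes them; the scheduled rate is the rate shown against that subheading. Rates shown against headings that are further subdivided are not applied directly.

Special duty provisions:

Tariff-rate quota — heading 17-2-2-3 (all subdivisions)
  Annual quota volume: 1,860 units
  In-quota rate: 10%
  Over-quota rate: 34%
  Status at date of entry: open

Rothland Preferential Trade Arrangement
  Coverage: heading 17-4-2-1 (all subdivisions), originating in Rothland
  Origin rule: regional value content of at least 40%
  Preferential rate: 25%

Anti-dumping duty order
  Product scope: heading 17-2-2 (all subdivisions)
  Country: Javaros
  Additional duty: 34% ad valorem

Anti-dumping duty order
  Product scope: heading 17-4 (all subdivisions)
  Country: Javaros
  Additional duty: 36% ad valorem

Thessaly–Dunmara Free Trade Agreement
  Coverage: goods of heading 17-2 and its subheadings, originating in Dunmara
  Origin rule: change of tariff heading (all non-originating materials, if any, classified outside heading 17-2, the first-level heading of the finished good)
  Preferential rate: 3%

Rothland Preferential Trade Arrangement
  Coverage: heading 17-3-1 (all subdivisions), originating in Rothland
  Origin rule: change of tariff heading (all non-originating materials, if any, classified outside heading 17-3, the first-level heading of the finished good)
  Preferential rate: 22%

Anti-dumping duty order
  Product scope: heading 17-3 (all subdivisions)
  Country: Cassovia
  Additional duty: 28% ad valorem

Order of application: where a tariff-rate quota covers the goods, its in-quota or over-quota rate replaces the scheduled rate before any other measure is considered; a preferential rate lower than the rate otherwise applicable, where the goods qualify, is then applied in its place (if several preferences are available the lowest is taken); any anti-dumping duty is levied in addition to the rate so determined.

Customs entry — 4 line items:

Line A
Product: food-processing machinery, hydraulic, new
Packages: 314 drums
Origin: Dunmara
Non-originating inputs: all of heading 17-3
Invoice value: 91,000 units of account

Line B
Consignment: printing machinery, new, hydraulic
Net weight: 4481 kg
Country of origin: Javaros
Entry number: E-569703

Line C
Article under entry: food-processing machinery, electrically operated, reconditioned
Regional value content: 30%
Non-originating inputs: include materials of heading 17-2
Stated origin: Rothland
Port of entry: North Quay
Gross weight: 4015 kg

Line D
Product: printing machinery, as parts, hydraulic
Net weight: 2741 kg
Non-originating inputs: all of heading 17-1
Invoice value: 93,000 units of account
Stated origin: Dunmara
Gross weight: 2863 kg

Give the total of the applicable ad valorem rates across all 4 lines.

109%

Line A: food-processing → 17-2; hydraulic → 17-2-2; new → 17-2-2-3. Scheduled 29%. quota on 17-2-2-3 open → in-quota 10%; Dunmara agreement on 17-2: CTH met → 3% available; preferential 3%. → 3%.
Line B: printing → 17-4; hydraulic → 17-4-2; new → 17-4-2-2. Scheduled 11%. anti-dumping (Javaros, 17-4): +36%; total 11% + 36% = 47%. → 47%.
Line C: food-processing → 17-2; electrically operated → 17-2-1; reconditioned → 17-2-1-1. Scheduled 31%. Rothland agreement on 17-4-2-1: 17-2-1-1 not covered; Rothland agreement on 17-3-1: 17-2-1-1 not covered. → 31%.
Line D: printing → 17-4; hydraulic → 17-4-2; as parts → 17-4-2-3. Scheduled 28%. Dunmara agreement on 17-2: 17-4-2-3 not covered. → 28%.
Sum: 3% + 47% + 31% + 28% = 109%.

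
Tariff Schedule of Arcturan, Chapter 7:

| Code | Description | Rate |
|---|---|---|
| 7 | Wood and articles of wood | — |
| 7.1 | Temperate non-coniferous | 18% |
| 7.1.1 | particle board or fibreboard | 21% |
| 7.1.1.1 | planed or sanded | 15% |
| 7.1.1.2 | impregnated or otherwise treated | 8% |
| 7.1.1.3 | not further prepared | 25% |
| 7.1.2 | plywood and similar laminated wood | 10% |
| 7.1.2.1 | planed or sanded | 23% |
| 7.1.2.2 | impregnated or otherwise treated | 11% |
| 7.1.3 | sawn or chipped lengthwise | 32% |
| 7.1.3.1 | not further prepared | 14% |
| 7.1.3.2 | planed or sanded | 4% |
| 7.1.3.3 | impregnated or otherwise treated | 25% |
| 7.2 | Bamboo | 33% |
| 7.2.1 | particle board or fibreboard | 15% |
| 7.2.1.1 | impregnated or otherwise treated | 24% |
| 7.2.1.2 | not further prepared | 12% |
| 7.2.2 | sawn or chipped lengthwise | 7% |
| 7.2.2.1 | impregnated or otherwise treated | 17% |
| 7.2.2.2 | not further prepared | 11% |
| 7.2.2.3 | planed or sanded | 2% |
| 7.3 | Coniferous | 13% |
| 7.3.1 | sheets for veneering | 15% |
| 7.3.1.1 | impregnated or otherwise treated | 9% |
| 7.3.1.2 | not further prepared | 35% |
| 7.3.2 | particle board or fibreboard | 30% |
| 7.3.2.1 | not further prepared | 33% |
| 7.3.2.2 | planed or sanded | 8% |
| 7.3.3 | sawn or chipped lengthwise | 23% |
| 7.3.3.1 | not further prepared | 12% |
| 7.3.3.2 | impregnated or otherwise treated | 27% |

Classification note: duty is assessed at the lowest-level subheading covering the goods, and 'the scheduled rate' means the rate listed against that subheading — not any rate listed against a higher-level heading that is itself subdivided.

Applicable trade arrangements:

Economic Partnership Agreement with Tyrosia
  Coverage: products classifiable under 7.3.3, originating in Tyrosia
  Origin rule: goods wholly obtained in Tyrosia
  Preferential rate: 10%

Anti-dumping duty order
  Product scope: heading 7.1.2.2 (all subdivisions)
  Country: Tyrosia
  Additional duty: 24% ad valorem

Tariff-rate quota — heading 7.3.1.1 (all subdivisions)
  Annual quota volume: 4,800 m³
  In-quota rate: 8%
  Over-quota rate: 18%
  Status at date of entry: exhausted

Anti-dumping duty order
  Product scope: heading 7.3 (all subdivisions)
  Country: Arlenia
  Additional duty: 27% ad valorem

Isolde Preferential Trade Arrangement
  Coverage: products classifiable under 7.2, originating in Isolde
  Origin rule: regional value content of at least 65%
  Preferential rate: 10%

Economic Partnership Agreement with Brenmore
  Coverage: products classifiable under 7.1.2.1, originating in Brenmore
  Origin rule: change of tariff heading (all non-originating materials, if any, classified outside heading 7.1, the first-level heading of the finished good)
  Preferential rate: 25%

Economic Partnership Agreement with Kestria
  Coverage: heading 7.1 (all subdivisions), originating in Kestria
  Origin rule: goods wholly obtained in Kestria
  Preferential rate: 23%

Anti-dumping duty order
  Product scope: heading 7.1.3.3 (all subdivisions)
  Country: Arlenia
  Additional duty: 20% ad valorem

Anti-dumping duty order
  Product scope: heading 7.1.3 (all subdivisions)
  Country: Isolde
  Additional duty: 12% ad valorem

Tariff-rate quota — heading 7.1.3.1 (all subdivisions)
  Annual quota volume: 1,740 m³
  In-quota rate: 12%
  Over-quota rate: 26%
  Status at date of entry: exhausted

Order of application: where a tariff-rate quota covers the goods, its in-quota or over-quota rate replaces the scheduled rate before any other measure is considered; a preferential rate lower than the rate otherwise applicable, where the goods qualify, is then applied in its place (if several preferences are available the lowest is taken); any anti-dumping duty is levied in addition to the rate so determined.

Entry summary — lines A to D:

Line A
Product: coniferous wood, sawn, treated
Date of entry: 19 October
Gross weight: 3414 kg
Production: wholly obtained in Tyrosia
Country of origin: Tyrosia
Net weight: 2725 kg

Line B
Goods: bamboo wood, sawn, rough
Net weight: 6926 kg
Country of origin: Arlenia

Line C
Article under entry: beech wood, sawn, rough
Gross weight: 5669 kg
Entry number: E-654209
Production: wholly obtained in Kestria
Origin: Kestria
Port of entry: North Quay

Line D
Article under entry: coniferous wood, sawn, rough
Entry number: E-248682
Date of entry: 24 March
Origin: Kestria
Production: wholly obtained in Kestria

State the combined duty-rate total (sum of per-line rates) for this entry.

56%

Line A: coniferous → 7.3; sawn → 7.3.3; treated → 7.3.3.2. Scheduled 27%. Tyrosia agreement on 7.3.3: wholly obtained → 10% available; preferential 10%. → 10%.
Line B: bamboo → 7.2; sawn → 7.2.2; rough → 7.2.2.2. Scheduled 11%. No special measure applies. → 11%.
Line C: beech → 7.1; sawn → 7.1.3; rough → 7.1.3.1. Scheduled 14%. quota on 7.1.3.1 exhausted → over-quota 26%; Kestria agreement on 7.1: wholly obtained → 23% available; preferential 23%. → 23%.
Line D: coniferous → 7.3; sawn → 7.3.3; rough → 7.3.3.1. Scheduled 12%. Kestria agreement on 7.1: 7.3.3.1 not covered. → 12%.
Sum: 10% + 11% + 23% + 12% = 56%.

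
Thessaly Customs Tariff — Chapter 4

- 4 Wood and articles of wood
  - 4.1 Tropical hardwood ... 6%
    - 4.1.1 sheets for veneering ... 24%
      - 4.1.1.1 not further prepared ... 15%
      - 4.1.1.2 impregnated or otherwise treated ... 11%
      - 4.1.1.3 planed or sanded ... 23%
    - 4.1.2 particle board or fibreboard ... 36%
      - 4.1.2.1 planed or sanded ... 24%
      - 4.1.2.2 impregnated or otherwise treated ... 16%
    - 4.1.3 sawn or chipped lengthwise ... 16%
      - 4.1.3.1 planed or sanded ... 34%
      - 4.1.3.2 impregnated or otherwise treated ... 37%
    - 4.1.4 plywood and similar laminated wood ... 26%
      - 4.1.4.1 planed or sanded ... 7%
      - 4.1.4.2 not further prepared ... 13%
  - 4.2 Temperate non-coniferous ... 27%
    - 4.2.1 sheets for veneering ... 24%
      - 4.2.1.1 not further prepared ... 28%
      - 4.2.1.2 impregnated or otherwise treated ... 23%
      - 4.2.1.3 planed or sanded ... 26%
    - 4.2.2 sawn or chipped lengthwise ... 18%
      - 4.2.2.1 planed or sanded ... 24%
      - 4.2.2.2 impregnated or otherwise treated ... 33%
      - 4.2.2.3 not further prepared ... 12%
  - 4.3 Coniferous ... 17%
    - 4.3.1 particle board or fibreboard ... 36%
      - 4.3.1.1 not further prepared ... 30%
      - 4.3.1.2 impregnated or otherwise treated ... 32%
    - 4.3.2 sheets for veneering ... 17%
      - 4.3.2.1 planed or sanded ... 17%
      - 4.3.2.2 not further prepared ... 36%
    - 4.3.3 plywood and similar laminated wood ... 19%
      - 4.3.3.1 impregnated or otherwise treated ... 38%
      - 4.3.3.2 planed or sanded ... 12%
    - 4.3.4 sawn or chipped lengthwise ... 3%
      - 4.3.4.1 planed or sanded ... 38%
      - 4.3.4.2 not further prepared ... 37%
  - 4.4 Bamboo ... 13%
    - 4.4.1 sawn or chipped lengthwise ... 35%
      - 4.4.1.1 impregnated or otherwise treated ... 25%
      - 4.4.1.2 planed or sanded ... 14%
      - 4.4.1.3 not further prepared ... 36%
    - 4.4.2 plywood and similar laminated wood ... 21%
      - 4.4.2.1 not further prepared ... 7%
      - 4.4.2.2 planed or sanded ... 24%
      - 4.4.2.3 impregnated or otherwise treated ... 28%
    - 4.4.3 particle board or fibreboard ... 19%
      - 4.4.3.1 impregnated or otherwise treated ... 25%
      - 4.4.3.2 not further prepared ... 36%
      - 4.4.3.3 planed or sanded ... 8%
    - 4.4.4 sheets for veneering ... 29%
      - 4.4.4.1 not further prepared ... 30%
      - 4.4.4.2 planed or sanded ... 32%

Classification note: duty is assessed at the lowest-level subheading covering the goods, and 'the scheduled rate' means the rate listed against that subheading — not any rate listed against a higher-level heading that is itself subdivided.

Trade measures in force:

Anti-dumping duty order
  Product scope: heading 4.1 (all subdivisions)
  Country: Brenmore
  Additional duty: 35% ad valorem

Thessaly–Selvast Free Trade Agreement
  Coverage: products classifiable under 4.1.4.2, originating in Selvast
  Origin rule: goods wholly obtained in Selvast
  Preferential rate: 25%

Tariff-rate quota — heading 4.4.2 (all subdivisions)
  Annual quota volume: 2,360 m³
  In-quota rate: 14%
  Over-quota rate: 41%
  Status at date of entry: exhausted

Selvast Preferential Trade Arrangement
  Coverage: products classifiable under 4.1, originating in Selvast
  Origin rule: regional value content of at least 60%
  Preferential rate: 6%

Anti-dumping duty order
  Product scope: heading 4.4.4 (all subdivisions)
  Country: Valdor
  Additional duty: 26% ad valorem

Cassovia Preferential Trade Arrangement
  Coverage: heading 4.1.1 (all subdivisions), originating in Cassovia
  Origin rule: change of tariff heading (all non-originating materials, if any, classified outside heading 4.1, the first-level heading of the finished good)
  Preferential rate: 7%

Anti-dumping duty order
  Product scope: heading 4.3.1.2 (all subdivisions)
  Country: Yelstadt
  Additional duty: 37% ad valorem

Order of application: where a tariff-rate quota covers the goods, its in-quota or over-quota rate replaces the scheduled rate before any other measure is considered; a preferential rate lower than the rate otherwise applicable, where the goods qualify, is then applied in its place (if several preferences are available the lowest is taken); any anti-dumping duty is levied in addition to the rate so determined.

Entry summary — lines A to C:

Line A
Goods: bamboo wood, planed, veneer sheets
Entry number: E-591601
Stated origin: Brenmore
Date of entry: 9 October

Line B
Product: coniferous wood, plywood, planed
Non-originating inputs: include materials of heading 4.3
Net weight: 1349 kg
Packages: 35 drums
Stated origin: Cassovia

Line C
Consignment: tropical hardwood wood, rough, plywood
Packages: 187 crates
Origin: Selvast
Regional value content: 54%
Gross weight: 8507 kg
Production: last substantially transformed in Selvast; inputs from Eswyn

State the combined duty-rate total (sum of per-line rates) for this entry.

Line A: bamboo → 4.4; veneer sheets → 4.4.4; planed → 4.4.4.2. Scheduled 32%. No special measure applies. → 32%.
Line B: coniferous → 4.3; plywood → 4.3.3; planed → 4.3.3.2. Scheduled 12%. Cassovia agreement on 4.1.1: 4.3.3.2 not covered. → 12%.
Line C: tropical hardwood → 4.1; plywood → 4.1.4; rough → 4.1.4.2. Scheduled 13%. Selvast agreement on 4.1.4.2: not wholly obtained; Selvast agreement on 4.1: RVC < 60%. → 13%.
Sum: 32% + 12% + 13% = 57%.

57%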